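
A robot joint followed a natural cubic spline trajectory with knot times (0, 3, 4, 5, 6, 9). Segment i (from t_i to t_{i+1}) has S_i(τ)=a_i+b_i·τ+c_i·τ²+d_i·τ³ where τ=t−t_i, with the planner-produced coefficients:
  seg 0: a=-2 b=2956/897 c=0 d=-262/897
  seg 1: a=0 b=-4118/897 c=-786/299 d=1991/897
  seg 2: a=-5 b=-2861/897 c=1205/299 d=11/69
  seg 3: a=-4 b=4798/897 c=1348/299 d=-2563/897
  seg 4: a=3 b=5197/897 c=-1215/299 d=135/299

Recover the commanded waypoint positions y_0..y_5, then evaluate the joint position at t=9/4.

y_0 = S_0(0) = a_0 = -2
y_1 = S_1(0) = a_1 = 0
y_2 = S_2(0) = a_2 = -5
y_3 = S_3(0) = a_3 = -4
y_4 = S_4(0) = a_4 = 3
y_5 = S_4(3) = -4
t_q=9/4 is in segment 0 (τ=9/4); S_0(τ)=19975/9568

y_0=-2 y_1=0 y_2=-5 y_3=-4 y_4=3 y_5=-4
S(9/4) = 19975/9568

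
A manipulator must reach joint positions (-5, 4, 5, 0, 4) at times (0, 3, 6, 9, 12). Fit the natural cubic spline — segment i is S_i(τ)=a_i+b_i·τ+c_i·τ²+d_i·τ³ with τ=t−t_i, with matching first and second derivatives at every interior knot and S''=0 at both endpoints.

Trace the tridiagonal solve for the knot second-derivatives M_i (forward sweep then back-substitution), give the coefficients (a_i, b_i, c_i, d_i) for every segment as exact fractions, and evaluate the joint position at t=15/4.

Δ: Δ0=3, Δ1=1/3, Δ2=-5/3, Δ3=4/3
row 1: diag=12, rhs=-16; c'=1/4, d'=-4/3
row 2: denom=12−3·1/4=45/4; d'=(-12−3·-4/3)/(45/4)=-32/45
row 3: denom=12−3·4/15=56/5; d'=(18−3·-32/45)/(56/5)=151/84
back: M3=151/84
back: M2=-32/45−4/15·151/84=-25/21
back: M1=-4/3−1/4·-25/21=-29/28
M: M0=0, M1=-29/28, M2=-25/21, M3=151/84, M4=0
seg 0: a=-5, c=M0/2=0, d=(M1−M0)/(6·3)=-29/504, b=Δ0−h0·(2M0+M1)/6=197/56
seg 1: a=4, c=M1/2=-29/56, d=(M2−M1)/(6·3)=-13/1512, b=Δ1−h1·(2M1+M2)/6=55/28
seg 2: a=5, c=M2/2=-25/42, d=(M3−M2)/(6·3)=251/1512, b=Δ2−h2·(2M2+M3)/6=-11/8
seg 3: a=0, c=M3/2=151/168, d=(M4−M3)/(6·3)=-151/1512, b=Δ3−h3·(2M3+M4)/6=-13/28
t_q=15/4 → seg 1, τ=3/4; S=4+55/28·τ+-29/56·τ²+-13/1512·τ³=18559/3584

  seg 0: a=-5 b=197/56 c=0 d=-29/504
  seg 1: a=4 b=55/28 c=-29/56 d=-13/1512
  seg 2: a=5 b=-11/8 c=-25/42 d=251/1512
  seg 3: a=0 b=-13/28 c=151/168 d=-151/1512
S(15/4) = 18559/3584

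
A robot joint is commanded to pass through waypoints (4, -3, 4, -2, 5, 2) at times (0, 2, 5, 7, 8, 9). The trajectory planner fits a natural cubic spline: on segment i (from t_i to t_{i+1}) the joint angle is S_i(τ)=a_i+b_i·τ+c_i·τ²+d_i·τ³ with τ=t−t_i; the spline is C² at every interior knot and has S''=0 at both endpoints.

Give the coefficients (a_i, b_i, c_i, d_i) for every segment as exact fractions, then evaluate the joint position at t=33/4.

  seg 0: a=4 b=-63589/11598 c=0 d=5749/11598
  seg 1: a=-3 b=5399/11598 c=5749/1933 d=-9091/11598
  seg 2: a=4 b=-16547/5799 c=-15775/3866 d=46475/23196
  seg 3: a=-2 b=28228/5799 c=15350/1933 d=-33685/5799
  seg 4: a=5 b=19273/5799 c=-18335/1933 d=18335/5799
S(33/4) = 654121/123712

Δ: Δ0=-7/2, Δ1=7/3, Δ2=-3, Δ3=7, Δ4=-3
row 1: diag=10, rhs=35; c'=3/10, d'=7/2
row 2: denom=10−3·3/10=91/10; d'=(-32−3·7/2)/(91/10)=-425/91
row 3: denom=6−2·20/91=506/91; d'=(60−2·-425/91)/(506/91)=3155/253
row 4: denom=4−1·91/506=1933/506; d'=(-60−1·3155/253)/(1933/506)=-36670/1933
back: M4=-36670/1933
back: M3=3155/253−91/506·-36670/1933=30700/1933
back: M2=-425/91−20/91·30700/1933=-15775/1933
back: M1=7/2−3/10·-15775/1933=11498/1933
M: M0=0, M1=11498/1933, M2=-15775/1933, M3=30700/1933, M4=-36670/1933, M5=0
seg 0: a=4, c=M0/2=0, d=(M1−M0)/(6·2)=5749/11598, b=Δ0−h0·(2M0+M1)/6=-63589/11598
seg 1: a=-3, c=M1/2=5749/1933, d=(M2−M1)/(6·3)=-9091/11598, b=Δ1−h1·(2M1+M2)/6=5399/11598
seg 2: a=4, c=M2/2=-15775/3866, d=(M3−M2)/(6·2)=46475/23196, b=Δ2−h2·(2M2+M3)/6=-16547/5799
seg 3: a=-2, c=M3/2=15350/1933, d=(M4−M3)/(6·1)=-33685/5799, b=Δ3−h3·(2M3+M4)/6=28228/5799
seg 4: a=5, c=M4/2=-18335/1933, d=(M5−M4)/(6·1)=18335/5799, b=Δ4−h4·(2M4+M5)/6=19273/5799
t_q=33/4 → seg 4, τ=1/4; S=5+19273/5799·τ+-18335/1933·τ²+18335/5799·τ³=654121/123712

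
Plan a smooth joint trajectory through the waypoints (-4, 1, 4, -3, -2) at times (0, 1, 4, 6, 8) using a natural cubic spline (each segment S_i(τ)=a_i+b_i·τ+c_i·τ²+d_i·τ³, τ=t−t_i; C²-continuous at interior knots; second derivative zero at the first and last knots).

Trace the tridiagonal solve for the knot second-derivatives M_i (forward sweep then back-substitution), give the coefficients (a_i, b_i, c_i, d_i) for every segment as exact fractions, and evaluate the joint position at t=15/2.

  seg 0: a=-4 b=713/134 c=0 d=-43/134
  seg 1: a=1 b=292/67 c=-129/134 d=-7/134
  seg 2: a=4 b=-379/134 c=-96/67 d=147/268
  seg 3: a=-3 b=-265/134 c=249/134 d=-83/268
S(15/2) = -6069/2144

Δ: Δ0=5, Δ1=1, Δ2=-7/2, Δ3=1/2
row 1: diag=8, rhs=-24; c'=3/8, d'=-3
row 2: denom=10−3·3/8=71/8; d'=(-27−3·-3)/(71/8)=-144/71
row 3: denom=8−2·16/71=536/71; d'=(24−2·-144/71)/(536/71)=249/67
back: M3=249/67
back: M2=-144/71−16/71·249/67=-192/67
back: M1=-3−3/8·-192/67=-129/67
M: M0=0, M1=-129/67, M2=-192/67, M3=249/67, M4=0
seg 0: a=-4, c=M0/2=0, d=(M1−M0)/(6·1)=-43/134, b=Δ0−h0·(2M0+M1)/6=713/134
seg 1: a=1, c=M1/2=-129/134, d=(M2−M1)/(6·3)=-7/134, b=Δ1−h1·(2M1+M2)/6=292/67
seg 2: a=4, c=M2/2=-96/67, d=(M3−M2)/(6·2)=147/268, b=Δ2−h2·(2M2+M3)/6=-379/134
seg 3: a=-3, c=M3/2=249/134, d=(M4−M3)/(6·2)=-83/268, b=Δ3−h3·(2M3+M4)/6=-265/134
t_q=15/2 → seg 3, τ=3/2; S=-3+-265/134·τ+249/134·τ²+-83/268·τ³=-6069/2144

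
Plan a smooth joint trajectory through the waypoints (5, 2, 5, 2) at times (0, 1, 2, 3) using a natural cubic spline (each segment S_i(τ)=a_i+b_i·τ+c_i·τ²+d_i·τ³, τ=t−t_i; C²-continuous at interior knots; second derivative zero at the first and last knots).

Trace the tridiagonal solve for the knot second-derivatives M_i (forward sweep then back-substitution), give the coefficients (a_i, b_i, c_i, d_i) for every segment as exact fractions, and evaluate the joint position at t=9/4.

  seg 0: a=5 b=-5 c=0 d=2
  seg 1: a=2 b=1 c=6 d=-4
  seg 2: a=5 b=1 c=-6 d=2
S(9/4) = 157/32

Δ: Δ0=-3, Δ1=3, Δ2=-3
row 1: diag=4, rhs=36; c'=1/4, d'=9
row 2: denom=4−1·1/4=15/4; d'=(-36−1·9)/(15/4)=-12
back: M2=-12
back: M1=9−1/4·-12=12
M: M0=0, M1=12, M2=-12, M3=0
seg 0: a=5, c=M0/2=0, d=(M1−M0)/(6·1)=2, b=Δ0−h0·(2M0+M1)/6=-5
seg 1: a=2, c=M1/2=6, d=(M2−M1)/(6·1)=-4, b=Δ1−h1·(2M1+M2)/6=1
seg 2: a=5, c=M2/2=-6, d=(M3−M2)/(6·1)=2, b=Δ2−h2·(2M2+M3)/6=1
t_q=9/4 → seg 2, τ=1/4; S=5+1·τ+-6·τ²+2·τ³=157/32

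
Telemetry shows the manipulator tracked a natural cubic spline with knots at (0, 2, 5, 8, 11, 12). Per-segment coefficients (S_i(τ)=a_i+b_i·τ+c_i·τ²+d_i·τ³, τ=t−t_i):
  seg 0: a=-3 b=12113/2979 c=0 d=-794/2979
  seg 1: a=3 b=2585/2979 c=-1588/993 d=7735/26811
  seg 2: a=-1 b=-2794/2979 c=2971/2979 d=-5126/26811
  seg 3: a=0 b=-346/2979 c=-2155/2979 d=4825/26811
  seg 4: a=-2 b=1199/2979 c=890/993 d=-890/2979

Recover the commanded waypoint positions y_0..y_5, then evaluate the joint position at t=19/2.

y_0 = S_0(0) = a_0 = -3
y_1 = S_1(0) = a_1 = 3
y_2 = S_2(0) = a_2 = -1
y_3 = S_3(0) = a_3 = 0
y_4 = S_4(0) = a_4 = -2
y_5 = S_4(1) = -1
t_q=19/2 is in segment 3 (τ=3/2); S_3(τ)=-3163/2648

y_0=-3 y_1=3 y_2=-1 y_3=0 y_4=-2 y_5=-1
S(19/2) = -3163/2648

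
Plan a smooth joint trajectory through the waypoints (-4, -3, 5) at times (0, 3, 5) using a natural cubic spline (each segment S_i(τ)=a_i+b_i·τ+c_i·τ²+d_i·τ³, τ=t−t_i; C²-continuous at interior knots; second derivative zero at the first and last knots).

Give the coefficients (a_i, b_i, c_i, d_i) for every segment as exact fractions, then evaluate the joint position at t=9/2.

  seg 0: a=-4 b=-23/30 c=0 d=11/90
  seg 1: a=-3 b=38/15 c=11/10 d=-11/60
S(9/2) = 85/32

Δ: Δ0=1/3, Δ1=4
row 1: diag=10, rhs=22; c'=1/5, d'=11/5
back: M1=11/5
M: M0=0, M1=11/5, M2=0
seg 0: a=-4, c=M0/2=0, d=(M1−M0)/(6·3)=11/90, b=Δ0−h0·(2M0+M1)/6=-23/30
seg 1: a=-3, c=M1/2=11/10, d=(M2−M1)/(6·2)=-11/60, b=Δ1−h1·(2M1+M2)/6=38/15
t_q=9/2 → seg 1, τ=3/2; S=-3+38/15·τ+11/10·τ²+-11/60·τ³=85/32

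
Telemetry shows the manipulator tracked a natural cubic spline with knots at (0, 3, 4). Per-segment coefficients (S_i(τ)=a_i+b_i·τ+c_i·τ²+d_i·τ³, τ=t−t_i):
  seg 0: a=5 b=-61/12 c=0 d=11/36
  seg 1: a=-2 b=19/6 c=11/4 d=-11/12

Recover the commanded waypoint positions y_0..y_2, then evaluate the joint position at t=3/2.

y_0=5 y_1=-2 y_2=3
S(3/2) = -51/32

y_0 = S_0(0) = a_0 = 5
y_1 = S_1(0) = a_1 = -2
y_2 = S_1(1) = 3
t_q=3/2 is in segment 0 (τ=3/2); S_0(τ)=-51/32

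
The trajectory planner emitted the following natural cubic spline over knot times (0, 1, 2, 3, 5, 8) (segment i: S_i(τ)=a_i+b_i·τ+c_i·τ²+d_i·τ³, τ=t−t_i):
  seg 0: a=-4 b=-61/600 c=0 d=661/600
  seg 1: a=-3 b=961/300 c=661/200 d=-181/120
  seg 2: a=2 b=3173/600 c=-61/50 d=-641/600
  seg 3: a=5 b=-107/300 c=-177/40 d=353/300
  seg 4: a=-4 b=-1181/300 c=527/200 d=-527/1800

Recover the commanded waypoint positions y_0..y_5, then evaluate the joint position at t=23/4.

y_0=-4 y_1=-3 y_2=2 y_3=5 y_4=-4 y_5=0
S(23/4) = -71601/12800

y_0 = S_0(0) = a_0 = -4
y_1 = S_1(0) = a_1 = -3
y_2 = S_2(0) = a_2 = 2
y_3 = S_3(0) = a_3 = 5
y_4 = S_4(0) = a_4 = -4
y_5 = S_4(3) = 0
t_q=23/4 is in segment 4 (τ=3/4); S_4(τ)=-71601/12800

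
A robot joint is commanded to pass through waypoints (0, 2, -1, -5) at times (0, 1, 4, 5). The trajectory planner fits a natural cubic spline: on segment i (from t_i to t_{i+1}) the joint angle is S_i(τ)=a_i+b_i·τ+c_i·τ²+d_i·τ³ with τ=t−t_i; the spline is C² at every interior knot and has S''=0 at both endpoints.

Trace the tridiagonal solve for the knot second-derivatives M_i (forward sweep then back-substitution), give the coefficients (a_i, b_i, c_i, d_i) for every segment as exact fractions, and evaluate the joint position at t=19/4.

  seg 0: a=0 b=25/11 c=0 d=-3/11
  seg 1: a=2 b=16/11 c=-9/11 d=0
  seg 2: a=-1 b=-38/11 c=-9/11 d=3/11
S(19/4) = -2771/704

Δ: Δ0=2, Δ1=-1, Δ2=-4
row 1: diag=8, rhs=-18; c'=3/8, d'=-9/4
row 2: denom=8−3·3/8=55/8; d'=(-18−3·-9/4)/(55/8)=-18/11
back: M2=-18/11
back: M1=-9/4−3/8·-18/11=-18/11
M: M0=0, M1=-18/11, M2=-18/11, M3=0
seg 0: a=0, c=M0/2=0, d=(M1−M0)/(6·1)=-3/11, b=Δ0−h0·(2M0+M1)/6=25/11
seg 1: a=2, c=M1/2=-9/11, d=(M2−M1)/(6·3)=0, b=Δ1−h1·(2M1+M2)/6=16/11
seg 2: a=-1, c=M2/2=-9/11, d=(M3−M2)/(6·1)=3/11, b=Δ2−h2·(2M2+M3)/6=-38/11
t_q=19/4 → seg 2, τ=3/4; S=-1+-38/11·τ+-9/11·τ²+3/11·τ³=-2771/704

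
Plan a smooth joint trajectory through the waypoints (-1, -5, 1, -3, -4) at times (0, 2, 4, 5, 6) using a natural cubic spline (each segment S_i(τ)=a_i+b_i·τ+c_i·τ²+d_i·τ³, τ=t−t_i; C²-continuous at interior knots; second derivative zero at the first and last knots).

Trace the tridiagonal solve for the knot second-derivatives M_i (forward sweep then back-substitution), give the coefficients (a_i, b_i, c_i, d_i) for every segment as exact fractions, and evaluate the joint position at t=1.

Δ: Δ0=-2, Δ1=3, Δ2=-4, Δ3=-1
row 1: diag=8, rhs=30; c'=1/4, d'=15/4
row 2: denom=6−2·1/4=11/2; d'=(-42−2·15/4)/(11/2)=-9
row 3: denom=4−1·2/11=42/11; d'=(18−1·-9)/(42/11)=99/14
back: M3=99/14
back: M2=-9−2/11·99/14=-72/7
back: M1=15/4−1/4·-72/7=177/28
M: M0=0, M1=177/28, M2=-72/7, M3=99/14, M4=0
seg 0: a=-1, c=M0/2=0, d=(M1−M0)/(6·2)=59/112, b=Δ0−h0·(2M0+M1)/6=-115/28
seg 1: a=-5, c=M1/2=177/56, d=(M2−M1)/(6·2)=-155/112, b=Δ1−h1·(2M1+M2)/6=31/14
seg 2: a=1, c=M2/2=-36/7, d=(M3−M2)/(6·1)=81/28, b=Δ2−h2·(2M2+M3)/6=-7/4
seg 3: a=-3, c=M3/2=99/28, d=(M4−M3)/(6·1)=-33/28, b=Δ3−h3·(2M3+M4)/6=-47/14
t_q=1 → seg 0, τ=1; S=-1+-115/28·τ+0·τ²+59/112·τ³=-513/112

  seg 0: a=-1 b=-115/28 c=0 d=59/112
  seg 1: a=-5 b=31/14 c=177/56 d=-155/112
  seg 2: a=1 b=-7/4 c=-36/7 d=81/28
  seg 3: a=-3 b=-47/14 c=99/28 d=-33/28
S(1) = -513/112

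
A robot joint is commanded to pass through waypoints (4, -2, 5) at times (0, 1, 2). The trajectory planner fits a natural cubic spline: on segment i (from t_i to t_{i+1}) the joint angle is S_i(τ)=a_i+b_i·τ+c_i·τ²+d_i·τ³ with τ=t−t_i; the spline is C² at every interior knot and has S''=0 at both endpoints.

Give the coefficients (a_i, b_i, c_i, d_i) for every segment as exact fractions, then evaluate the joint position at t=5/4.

  seg 0: a=4 b=-37/4 c=0 d=13/4
  seg 1: a=-2 b=1/2 c=39/4 d=-13/4
S(5/4) = -337/256

Δ: Δ0=-6, Δ1=7
row 1: diag=4, rhs=78; c'=1/4, d'=39/2
back: M1=39/2
M: M0=0, M1=39/2, M2=0
seg 0: a=4, c=M0/2=0, d=(M1−M0)/(6·1)=13/4, b=Δ0−h0·(2M0+M1)/6=-37/4
seg 1: a=-2, c=M1/2=39/4, d=(M2−M1)/(6·1)=-13/4, b=Δ1−h1·(2M1+M2)/6=1/2
t_q=5/4 → seg 1, τ=1/4; S=-2+1/2·τ+39/4·τ²+-13/4·τ³=-337/256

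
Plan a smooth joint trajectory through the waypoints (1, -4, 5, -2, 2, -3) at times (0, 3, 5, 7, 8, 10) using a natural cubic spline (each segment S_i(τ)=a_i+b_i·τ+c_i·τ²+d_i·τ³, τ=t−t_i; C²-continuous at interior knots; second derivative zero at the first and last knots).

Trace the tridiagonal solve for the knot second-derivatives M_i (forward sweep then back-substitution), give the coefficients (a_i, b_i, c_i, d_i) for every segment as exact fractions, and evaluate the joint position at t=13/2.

Δ: Δ0=-5/3, Δ1=9/2, Δ2=-7/2, Δ3=4, Δ4=-5/2
row 1: diag=10, rhs=37; c'=1/5, d'=37/10
row 2: denom=8−2·1/5=38/5; d'=(-48−2·37/10)/(38/5)=-277/38
row 3: denom=6−2·5/19=104/19; d'=(45−2·-277/38)/(104/19)=283/26
row 4: denom=6−1·19/104=605/104; d'=(-39−1·283/26)/(605/104)=-5188/605
back: M4=-5188/605
back: M3=283/26−19/104·-5188/605=7533/605
back: M2=-277/38−5/19·7533/605=-2557/242
back: M1=37/10−1/5·-2557/242=3517/605
M: M0=0, M1=3517/605, M2=-2557/242, M3=7533/605, M4=-5188/605, M5=0
seg 0: a=1, c=M0/2=0, d=(M1−M0)/(6·3)=3517/10890, b=Δ0−h0·(2M0+M1)/6=-16601/3630
seg 1: a=-4, c=M1/2=3517/1210, d=(M2−M1)/(6·2)=-19819/14520, b=Δ1−h1·(2M1+M2)/6=7526/1815
seg 2: a=5, c=M2/2=-2557/484, d=(M3−M2)/(6·2)=27851/14520, b=Δ2−h2·(2M2+M3)/6=-2201/3630
seg 3: a=-2, c=M3/2=7533/1210, d=(M4−M3)/(6·1)=-12721/3630, b=Δ3−h3·(2M3+M4)/6=211/165
seg 4: a=2, c=M4/2=-2594/605, d=(M5−M4)/(6·2)=1297/1815, b=Δ4−h4·(2M4+M5)/6=11677/3630
t_q=13/2 → seg 2, τ=3/2; S=5+-2201/3630·τ+-2557/484·τ²+27851/14520·τ³=-51217/38720

  seg 0: a=1 b=-16601/3630 c=0 d=3517/10890
  seg 1: a=-4 b=7526/1815 c=3517/1210 d=-19819/14520
  seg 2: a=5 b=-2201/3630 c=-2557/484 d=27851/14520
  seg 3: a=-2 b=211/165 c=7533/1210 d=-12721/3630
  seg 4: a=2 b=11677/3630 c=-2594/605 d=1297/1815
S(13/2) = -51217/38720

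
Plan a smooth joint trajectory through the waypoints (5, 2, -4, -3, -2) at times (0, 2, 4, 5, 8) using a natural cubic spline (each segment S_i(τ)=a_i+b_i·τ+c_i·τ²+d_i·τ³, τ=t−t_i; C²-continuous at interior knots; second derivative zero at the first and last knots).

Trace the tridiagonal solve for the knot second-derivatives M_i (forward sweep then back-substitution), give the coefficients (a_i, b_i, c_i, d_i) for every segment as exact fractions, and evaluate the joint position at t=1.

  seg 0: a=5 b=-733/1032 c=0 d=-815/4128
  seg 1: a=2 b=-1589/516 c=-815/688 d=2527/4128
  seg 2: a=-4 b=-487/1032 c=107/43 d=-1049/1032
  seg 3: a=-3 b=751/516 c=-193/344 d=193/3096
S(1) = 5631/1376

Δ: Δ0=-3/2, Δ1=-3, Δ2=1, Δ3=1/3
row 1: diag=8, rhs=-9; c'=1/4, d'=-9/8
row 2: denom=6−2·1/4=11/2; d'=(24−2·-9/8)/(11/2)=105/22
row 3: denom=8−1·2/11=86/11; d'=(-4−1·105/22)/(86/11)=-193/172
back: M3=-193/172
back: M2=105/22−2/11·-193/172=214/43
back: M1=-9/8−1/4·214/43=-815/344
M: M0=0, M1=-815/344, M2=214/43, M3=-193/172, M4=0
seg 0: a=5, c=M0/2=0, d=(M1−M0)/(6·2)=-815/4128, b=Δ0−h0·(2M0+M1)/6=-733/1032
seg 1: a=2, c=M1/2=-815/688, d=(M2−M1)/(6·2)=2527/4128, b=Δ1−h1·(2M1+M2)/6=-1589/516
seg 2: a=-4, c=M2/2=107/43, d=(M3−M2)/(6·1)=-1049/1032, b=Δ2−h2·(2M2+M3)/6=-487/1032
seg 3: a=-3, c=M3/2=-193/344, d=(M4−M3)/(6·3)=193/3096, b=Δ3−h3·(2M3+M4)/6=751/516
t_q=1 → seg 0, τ=1; S=5+-733/1032·τ+0·τ²+-815/4128·τ³=5631/1376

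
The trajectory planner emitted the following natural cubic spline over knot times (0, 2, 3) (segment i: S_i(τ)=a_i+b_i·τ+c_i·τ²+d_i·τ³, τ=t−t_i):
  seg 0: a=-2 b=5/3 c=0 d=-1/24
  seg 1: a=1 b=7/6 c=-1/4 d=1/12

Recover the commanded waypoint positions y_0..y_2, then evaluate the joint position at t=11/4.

y_0=-2 y_1=1 y_2=2
S(11/4) = 453/256

y_0 = S_0(0) = a_0 = -2
y_1 = S_1(0) = a_1 = 1
y_2 = S_1(1) = 2
t_q=11/4 is in segment 1 (τ=3/4); S_1(τ)=453/256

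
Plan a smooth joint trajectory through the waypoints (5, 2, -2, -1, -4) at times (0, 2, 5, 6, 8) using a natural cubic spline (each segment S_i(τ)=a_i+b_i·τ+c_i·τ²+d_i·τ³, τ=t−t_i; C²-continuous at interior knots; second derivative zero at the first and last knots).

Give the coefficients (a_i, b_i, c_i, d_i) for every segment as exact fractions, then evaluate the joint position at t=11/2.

Δ: Δ0=-3/2, Δ1=-4/3, Δ2=1, Δ3=-3/2
row 1: diag=10, rhs=1; c'=3/10, d'=1/10
row 2: denom=8−3·3/10=71/10; d'=(14−3·1/10)/(71/10)=137/71
row 3: denom=6−1·10/71=416/71; d'=(-15−1·137/71)/(416/71)=-601/208
back: M3=-601/208
back: M2=137/71−10/71·-601/208=243/104
back: M1=1/10−3/10·243/104=-125/208
M: M0=0, M1=-125/208, M2=243/104, M3=-601/208, M4=0
seg 0: a=5, c=M0/2=0, d=(M1−M0)/(6·2)=-125/2496, b=Δ0−h0·(2M0+M1)/6=-811/624
seg 1: a=2, c=M1/2=-125/416, d=(M2−M1)/(6·3)=47/288, b=Δ1−h1·(2M1+M2)/6=-593/312
seg 2: a=-2, c=M2/2=243/208, d=(M3−M2)/(6·1)=-1087/1248, b=Δ2−h2·(2M2+M3)/6=877/1248
seg 3: a=-1, c=M3/2=-601/416, d=(M4−M3)/(6·2)=601/2496, b=Δ3−h3·(2M3+M4)/6=133/312
t_q=11/2 → seg 2, τ=1/2; S=-2+877/1248·τ+243/208·τ²+-1087/1248·τ³=-4877/3328

  seg 0: a=5 b=-811/624 c=0 d=-125/2496
  seg 1: a=2 b=-593/312 c=-125/416 d=47/288
  seg 2: a=-2 b=877/1248 c=243/208 d=-1087/1248
  seg 3: a=-1 b=133/312 c=-601/416 d=601/2496
S(11/2) = -4877/3328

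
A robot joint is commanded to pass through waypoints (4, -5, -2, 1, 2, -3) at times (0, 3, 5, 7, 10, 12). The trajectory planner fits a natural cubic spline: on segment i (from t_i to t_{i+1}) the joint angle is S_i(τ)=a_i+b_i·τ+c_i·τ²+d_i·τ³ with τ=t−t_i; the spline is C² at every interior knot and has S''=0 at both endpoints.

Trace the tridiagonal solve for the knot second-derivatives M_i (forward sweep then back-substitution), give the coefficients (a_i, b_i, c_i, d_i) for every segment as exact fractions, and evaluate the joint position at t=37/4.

Δ: Δ0=-3, Δ1=3/2, Δ2=3/2, Δ3=1/3, Δ4=-5/2
row 1: diag=10, rhs=27; c'=1/5, d'=27/10
row 2: denom=8−2·1/5=38/5; d'=(0−2·27/10)/(38/5)=-27/38
row 3: denom=10−2·5/19=180/19; d'=(-7−2·-27/38)/(180/19)=-53/90
row 4: denom=10−3·19/60=181/20; d'=(-17−3·-53/90)/(181/20)=-914/543
back: M4=-914/543
back: M3=-53/90−19/60·-914/543=-91/1629
back: M2=-27/38−5/19·-91/1629=-2267/3258
back: M1=27/10−1/5·-2267/3258=4625/1629
M: M0=0, M1=4625/1629, M2=-2267/3258, M3=-91/1629, M4=-914/543, M5=0
seg 0: a=4, c=M0/2=0, d=(M1−M0)/(6·3)=4625/29322, b=Δ0−h0·(2M0+M1)/6=-14399/3258
seg 1: a=-5, c=M1/2=4625/3258, d=(M2−M1)/(6·2)=-3839/13032, b=Δ1−h1·(2M1+M2)/6=-262/1629
seg 2: a=-2, c=M2/2=-2267/6516, d=(M3−M2)/(6·2)=695/13032, b=Δ2−h2·(2M2+M3)/6=2153/1086
seg 3: a=1, c=M3/2=-91/3258, d=(M4−M3)/(6·3)=-2651/29322, b=Δ3−h3·(2M3+M4)/6=2005/1629
seg 4: a=2, c=M4/2=-457/543, d=(M5−M4)/(6·2)=457/3258, b=Δ4−h4·(2M4+M5)/6=-4489/3258
t_q=37/4 → seg 3, τ=9/4; S=1+2005/1629·τ+-91/3258·τ²+-2651/29322·τ³=60193/23168

  seg 0: a=4 b=-14399/3258 c=0 d=4625/29322
  seg 1: a=-5 b=-262/1629 c=4625/3258 d=-3839/13032
  seg 2: a=-2 b=2153/1086 c=-2267/6516 d=695/13032
  seg 3: a=1 b=2005/1629 c=-91/3258 d=-2651/29322
  seg 4: a=2 b=-4489/3258 c=-457/543 d=457/3258
S(37/4) = 60193/23168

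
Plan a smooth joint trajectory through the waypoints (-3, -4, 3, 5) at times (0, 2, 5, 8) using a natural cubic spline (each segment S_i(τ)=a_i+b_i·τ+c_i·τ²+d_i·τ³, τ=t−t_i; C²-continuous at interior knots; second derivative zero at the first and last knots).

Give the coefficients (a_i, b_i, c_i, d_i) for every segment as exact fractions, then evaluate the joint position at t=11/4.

Δ: Δ0=-1/2, Δ1=7/3, Δ2=2/3
row 1: diag=10, rhs=17; c'=3/10, d'=17/10
row 2: denom=12−3·3/10=111/10; d'=(-10−3·17/10)/(111/10)=-151/111
back: M2=-151/111
back: M1=17/10−3/10·-151/111=78/37
M: M0=0, M1=78/37, M2=-151/111, M3=0
seg 0: a=-3, c=M0/2=0, d=(M1−M0)/(6·2)=13/74, b=Δ0−h0·(2M0+M1)/6=-89/74
seg 1: a=-4, c=M1/2=39/37, d=(M2−M1)/(6·3)=-385/1998, b=Δ1−h1·(2M1+M2)/6=67/74
seg 2: a=3, c=M2/2=-151/222, d=(M3−M2)/(6·3)=151/1998, b=Δ2−h2·(2M2+M3)/6=75/37
t_q=11/4 → seg 1, τ=3/4; S=-4+67/74·τ+39/37·τ²+-385/1998·τ³=-13305/4736

  seg 0: a=-3 b=-89/74 c=0 d=13/74
  seg 1: a=-4 b=67/74 c=39/37 d=-385/1998
  seg 2: a=3 b=75/37 c=-151/222 d=151/1998
S(11/4) = -13305/4736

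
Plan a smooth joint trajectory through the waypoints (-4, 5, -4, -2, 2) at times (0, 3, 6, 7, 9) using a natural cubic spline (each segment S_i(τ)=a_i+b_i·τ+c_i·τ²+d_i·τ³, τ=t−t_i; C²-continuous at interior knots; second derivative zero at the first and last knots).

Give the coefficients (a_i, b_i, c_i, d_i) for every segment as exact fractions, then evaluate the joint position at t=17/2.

  seg 0: a=-4 b=441/85 c=0 d=-62/255
  seg 1: a=5 b=-117/85 c=-186/85 d=28/51
  seg 2: a=-4 b=27/85 c=234/85 d=-91/85
  seg 3: a=-2 b=222/85 c=-39/85 d=13/170
S(17/2) = 311/272

Δ: Δ0=3, Δ1=-3, Δ2=2, Δ3=2
row 1: diag=12, rhs=-36; c'=1/4, d'=-3
row 2: denom=8−3·1/4=29/4; d'=(30−3·-3)/(29/4)=156/29
row 3: denom=6−1·4/29=170/29; d'=(0−1·156/29)/(170/29)=-78/85
back: M3=-78/85
back: M2=156/29−4/29·-78/85=468/85
back: M1=-3−1/4·468/85=-372/85
M: M0=0, M1=-372/85, M2=468/85, M3=-78/85, M4=0
seg 0: a=-4, c=M0/2=0, d=(M1−M0)/(6·3)=-62/255, b=Δ0−h0·(2M0+M1)/6=441/85
seg 1: a=5, c=M1/2=-186/85, d=(M2−M1)/(6·3)=28/51, b=Δ1−h1·(2M1+M2)/6=-117/85
seg 2: a=-4, c=M2/2=234/85, d=(M3−M2)/(6·1)=-91/85, b=Δ2−h2·(2M2+M3)/6=27/85
seg 3: a=-2, c=M3/2=-39/85, d=(M4−M3)/(6·2)=13/170, b=Δ3−h3·(2M3+M4)/6=222/85
t_q=17/2 → seg 3, τ=3/2; S=-2+222/85·τ+-39/85·τ²+13/170·τ³=311/272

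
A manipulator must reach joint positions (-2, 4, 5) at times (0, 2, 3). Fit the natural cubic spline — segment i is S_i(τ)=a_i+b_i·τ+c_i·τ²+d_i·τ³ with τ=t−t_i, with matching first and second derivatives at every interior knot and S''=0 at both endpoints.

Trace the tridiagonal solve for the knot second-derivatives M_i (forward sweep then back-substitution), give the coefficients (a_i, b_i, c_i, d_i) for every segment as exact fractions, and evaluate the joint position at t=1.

  seg 0: a=-2 b=11/3 c=0 d=-1/6
  seg 1: a=4 b=5/3 c=-1 d=1/3
S(1) = 3/2

Δ: Δ0=3, Δ1=1
row 1: diag=6, rhs=-12; c'=1/6, d'=-2
back: M1=-2
M: M0=0, M1=-2, M2=0
seg 0: a=-2, c=M0/2=0, d=(M1−M0)/(6·2)=-1/6, b=Δ0−h0·(2M0+M1)/6=11/3
seg 1: a=4, c=M1/2=-1, d=(M2−M1)/(6·1)=1/3, b=Δ1−h1·(2M1+M2)/6=5/3
t_q=1 → seg 0, τ=1; S=-2+11/3·τ+0·τ²+-1/6·τ³=3/2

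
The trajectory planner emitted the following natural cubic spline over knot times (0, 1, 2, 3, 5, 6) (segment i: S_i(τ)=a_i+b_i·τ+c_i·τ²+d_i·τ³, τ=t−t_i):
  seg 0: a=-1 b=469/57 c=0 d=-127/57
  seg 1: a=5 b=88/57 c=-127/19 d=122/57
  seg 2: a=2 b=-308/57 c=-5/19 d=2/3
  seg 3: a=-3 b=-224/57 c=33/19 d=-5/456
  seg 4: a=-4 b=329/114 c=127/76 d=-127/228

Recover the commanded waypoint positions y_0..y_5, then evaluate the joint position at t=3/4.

y_0 = S_0(0) = a_0 = -1
y_1 = S_1(0) = a_1 = 5
y_2 = S_2(0) = a_2 = 2
y_3 = S_3(0) = a_3 = -3
y_4 = S_4(0) = a_4 = -4
y_5 = S_4(1) = 0
t_q=3/4 is in segment 0 (τ=3/4); S_0(τ)=5145/1216

y_0=-1 y_1=5 y_2=2 y_3=-3 y_4=-4 y_5=0
S(3/4) = 5145/1216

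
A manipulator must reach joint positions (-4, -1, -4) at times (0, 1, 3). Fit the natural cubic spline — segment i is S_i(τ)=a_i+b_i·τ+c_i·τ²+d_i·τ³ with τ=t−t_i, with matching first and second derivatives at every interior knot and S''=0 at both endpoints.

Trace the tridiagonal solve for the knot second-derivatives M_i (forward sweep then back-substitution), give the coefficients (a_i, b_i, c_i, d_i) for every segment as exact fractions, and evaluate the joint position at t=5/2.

Δ: Δ0=3, Δ1=-3/2
row 1: diag=6, rhs=-27; c'=1/3, d'=-9/2
back: M1=-9/2
M: M0=0, M1=-9/2, M2=0
seg 0: a=-4, c=M0/2=0, d=(M1−M0)/(6·1)=-3/4, b=Δ0−h0·(2M0+M1)/6=15/4
seg 1: a=-1, c=M1/2=-9/4, d=(M2−M1)/(6·2)=3/8, b=Δ1−h1·(2M1+M2)/6=3/2
t_q=5/2 → seg 1, τ=3/2; S=-1+3/2·τ+-9/4·τ²+3/8·τ³=-163/64

  seg 0: a=-4 b=15/4 c=0 d=-3/4
  seg 1: a=-1 b=3/2 c=-9/4 d=3/8
S(5/2) = -163/64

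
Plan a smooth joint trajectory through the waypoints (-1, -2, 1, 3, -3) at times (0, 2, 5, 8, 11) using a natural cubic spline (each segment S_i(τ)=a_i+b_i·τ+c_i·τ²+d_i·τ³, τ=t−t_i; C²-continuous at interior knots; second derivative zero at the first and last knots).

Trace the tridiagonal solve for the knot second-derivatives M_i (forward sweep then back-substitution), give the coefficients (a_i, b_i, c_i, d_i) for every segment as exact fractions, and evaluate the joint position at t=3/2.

Δ: Δ0=-1/2, Δ1=1, Δ2=2/3, Δ3=-2
row 1: diag=10, rhs=9; c'=3/10, d'=9/10
row 2: denom=12−3·3/10=111/10; d'=(-2−3·9/10)/(111/10)=-47/111
row 3: denom=12−3·10/37=414/37; d'=(-16−3·-47/111)/(414/37)=-545/414
back: M3=-545/414
back: M2=-47/111−10/37·-545/414=-14/207
back: M1=9/10−3/10·-14/207=127/138
M: M0=0, M1=127/138, M2=-14/207, M3=-545/414, M4=0
seg 0: a=-1, c=M0/2=0, d=(M1−M0)/(6·2)=127/1656, b=Δ0−h0·(2M0+M1)/6=-167/207
seg 1: a=-2, c=M1/2=127/276, d=(M2−M1)/(6·3)=-409/7452, b=Δ1−h1·(2M1+M2)/6=47/414
seg 2: a=1, c=M2/2=-7/207, d=(M3−M2)/(6·3)=-517/7452, b=Δ2−h2·(2M2+M3)/6=1153/828
seg 3: a=3, c=M3/2=-545/828, d=(M4−M3)/(6·3)=545/7452, b=Δ3−h3·(2M3+M4)/6=-283/414
t_q=3/2 → seg 0, τ=3/2; S=-1+-167/207·τ+0·τ²+127/1656·τ³=-8617/4416

  seg 0: a=-1 b=-167/207 c=0 d=127/1656
  seg 1: a=-2 b=47/414 c=127/276 d=-409/7452
  seg 2: a=1 b=1153/828 c=-7/207 d=-517/7452
  seg 3: a=3 b=-283/414 c=-545/828 d=545/7452
S(3/2) = -8617/4416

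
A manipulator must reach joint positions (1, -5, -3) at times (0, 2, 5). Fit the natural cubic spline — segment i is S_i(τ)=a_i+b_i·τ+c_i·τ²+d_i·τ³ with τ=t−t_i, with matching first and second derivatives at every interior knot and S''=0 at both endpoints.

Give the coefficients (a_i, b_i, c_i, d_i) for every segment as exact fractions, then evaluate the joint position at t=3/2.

  seg 0: a=1 b=-56/15 c=0 d=11/60
  seg 1: a=-5 b=-23/15 c=11/10 d=-11/90
S(3/2) = -637/160

Δ: Δ0=-3, Δ1=2/3
row 1: diag=10, rhs=22; c'=3/10, d'=11/5
back: M1=11/5
M: M0=0, M1=11/5, M2=0
seg 0: a=1, c=M0/2=0, d=(M1−M0)/(6·2)=11/60, b=Δ0−h0·(2M0+M1)/6=-56/15
seg 1: a=-5, c=M1/2=11/10, d=(M2−M1)/(6·3)=-11/90, b=Δ1−h1·(2M1+M2)/6=-23/15
t_q=3/2 → seg 0, τ=3/2; S=1+-56/15·τ+0·τ²+11/60·τ³=-637/160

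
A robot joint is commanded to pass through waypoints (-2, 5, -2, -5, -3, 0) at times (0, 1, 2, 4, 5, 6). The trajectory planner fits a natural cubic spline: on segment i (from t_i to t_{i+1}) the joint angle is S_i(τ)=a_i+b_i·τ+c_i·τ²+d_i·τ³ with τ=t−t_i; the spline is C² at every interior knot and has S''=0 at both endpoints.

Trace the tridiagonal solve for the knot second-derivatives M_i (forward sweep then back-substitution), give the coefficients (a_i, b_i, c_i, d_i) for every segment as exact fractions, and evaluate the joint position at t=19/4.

  seg 0: a=-2 b=10127/930 c=0 d=-3617/930
  seg 1: a=5 b=-362/465 c=-3617/310 d=1013/186
  seg 2: a=-2 b=-7231/930 c=724/155 d=-23/30
  seg 3: a=-5 b=1589/930 c=11/155 d=41/186
  seg 4: a=-3 b=1168/465 c=227/310 d=-227/930
S(19/4) = -71139/19840

Δ: Δ0=7, Δ1=-7, Δ2=-3/2, Δ3=2, Δ4=3
row 1: diag=4, rhs=-84; c'=1/4, d'=-21
row 2: denom=6−1·1/4=23/4; d'=(33−1·-21)/(23/4)=216/23
row 3: denom=6−2·8/23=122/23; d'=(21−2·216/23)/(122/23)=51/122
row 4: denom=4−1·23/122=465/122; d'=(6−1·51/122)/(465/122)=227/155
back: M4=227/155
back: M3=51/122−23/122·227/155=22/155
back: M2=216/23−8/23·22/155=1448/155
back: M1=-21−1/4·1448/155=-3617/155
M: M0=0, M1=-3617/155, M2=1448/155, M3=22/155, M4=227/155, M5=0
seg 0: a=-2, c=M0/2=0, d=(M1−M0)/(6·1)=-3617/930, b=Δ0−h0·(2M0+M1)/6=10127/930
seg 1: a=5, c=M1/2=-3617/310, d=(M2−M1)/(6·1)=1013/186, b=Δ1−h1·(2M1+M2)/6=-362/465
seg 2: a=-2, c=M2/2=724/155, d=(M3−M2)/(6·2)=-23/30, b=Δ2−h2·(2M2+M3)/6=-7231/930
seg 3: a=-5, c=M3/2=11/155, d=(M4−M3)/(6·1)=41/186, b=Δ3−h3·(2M3+M4)/6=1589/930
seg 4: a=-3, c=M4/2=227/310, d=(M5−M4)/(6·1)=-227/930, b=Δ4−h4·(2M4+M5)/6=1168/465
t_q=19/4 → seg 3, τ=3/4; S=-5+1589/930·τ+11/155·τ²+41/186·τ³=-71139/19840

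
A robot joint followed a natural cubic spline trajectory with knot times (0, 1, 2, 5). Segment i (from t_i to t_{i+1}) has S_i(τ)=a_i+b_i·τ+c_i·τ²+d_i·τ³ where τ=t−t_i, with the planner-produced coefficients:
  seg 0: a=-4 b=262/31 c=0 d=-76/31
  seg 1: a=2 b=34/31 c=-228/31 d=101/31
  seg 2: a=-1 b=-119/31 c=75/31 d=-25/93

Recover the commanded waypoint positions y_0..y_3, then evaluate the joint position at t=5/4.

y_0=-4 y_1=2 y_2=-1 y_3=2
S(5/4) = 3701/1984

y_0 = S_0(0) = a_0 = -4
y_1 = S_1(0) = a_1 = 2
y_2 = S_2(0) = a_2 = -1
y_3 = S_2(3) = 2
t_q=5/4 is in segment 1 (τ=1/4); S_1(τ)=3701/1984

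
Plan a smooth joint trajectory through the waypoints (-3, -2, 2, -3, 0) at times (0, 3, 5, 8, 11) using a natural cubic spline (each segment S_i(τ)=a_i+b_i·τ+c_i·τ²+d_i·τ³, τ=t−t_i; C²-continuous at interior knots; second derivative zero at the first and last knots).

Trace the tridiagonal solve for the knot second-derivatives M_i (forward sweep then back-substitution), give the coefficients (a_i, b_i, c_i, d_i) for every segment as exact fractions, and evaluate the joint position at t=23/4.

Δ: Δ0=1/3, Δ1=2, Δ2=-5/3, Δ3=1
row 1: diag=10, rhs=10; c'=1/5, d'=1
row 2: denom=10−2·1/5=48/5; d'=(-22−2·1)/(48/5)=-5/2
row 3: denom=12−3·5/16=177/16; d'=(16−3·-5/2)/(177/16)=376/177
back: M3=376/177
back: M2=-5/2−5/16·376/177=-560/177
back: M1=1−1/5·-560/177=289/177
M: M0=0, M1=289/177, M2=-560/177, M3=376/177, M4=0
seg 0: a=-3, c=M0/2=0, d=(M1−M0)/(6·3)=289/3186, b=Δ0−h0·(2M0+M1)/6=-57/118
seg 1: a=-2, c=M1/2=289/354, d=(M2−M1)/(6·2)=-283/708, b=Δ1−h1·(2M1+M2)/6=116/59
seg 2: a=2, c=M2/2=-280/177, d=(M3−M2)/(6·3)=52/177, b=Δ2−h2·(2M2+M3)/6=77/177
seg 3: a=-3, c=M3/2=188/177, d=(M4−M3)/(6·3)=-188/1593, b=Δ3−h3·(2M3+M4)/6=-199/177
t_q=23/4 → seg 2, τ=3/4; S=2+77/177·τ+-280/177·τ²+52/177·τ³=1473/944

  seg 0: a=-3 b=-57/118 c=0 d=289/3186
  seg 1: a=-2 b=116/59 c=289/354 d=-283/708
  seg 2: a=2 b=77/177 c=-280/177 d=52/177
  seg 3: a=-3 b=-199/177 c=188/177 d=-188/1593
S(23/4) = 1473/944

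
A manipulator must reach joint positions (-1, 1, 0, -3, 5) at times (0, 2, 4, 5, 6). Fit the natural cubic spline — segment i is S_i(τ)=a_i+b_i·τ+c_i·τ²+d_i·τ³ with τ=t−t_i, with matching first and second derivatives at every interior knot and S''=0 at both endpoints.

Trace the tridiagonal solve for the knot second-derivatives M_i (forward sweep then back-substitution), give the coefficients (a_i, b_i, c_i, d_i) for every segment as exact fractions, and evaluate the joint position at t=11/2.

  seg 0: a=-1 b=51/56 c=0 d=5/224
  seg 1: a=1 b=33/28 c=15/112 d=-109/224
  seg 2: a=0 b=-33/8 c=-39/14 d=219/56
  seg 3: a=-3 b=57/28 c=501/56 d=-167/56
S(11/2) = -53/448

Δ: Δ0=1, Δ1=-1/2, Δ2=-3, Δ3=8
row 1: diag=8, rhs=-9; c'=1/4, d'=-9/8
row 2: denom=6−2·1/4=11/2; d'=(-15−2·-9/8)/(11/2)=-51/22
row 3: denom=4−1·2/11=42/11; d'=(66−1·-51/22)/(42/11)=501/28
back: M3=501/28
back: M2=-51/22−2/11·501/28=-39/7
back: M1=-9/8−1/4·-39/7=15/56
M: M0=0, M1=15/56, M2=-39/7, M3=501/28, M4=0
seg 0: a=-1, c=M0/2=0, d=(M1−M0)/(6·2)=5/224, b=Δ0−h0·(2M0+M1)/6=51/56
seg 1: a=1, c=M1/2=15/112, d=(M2−M1)/(6·2)=-109/224, b=Δ1−h1·(2M1+M2)/6=33/28
seg 2: a=0, c=M2/2=-39/14, d=(M3−M2)/(6·1)=219/56, b=Δ2−h2·(2M2+M3)/6=-33/8
seg 3: a=-3, c=M3/2=501/56, d=(M4−M3)/(6·1)=-167/56, b=Δ3−h3·(2M3+M4)/6=57/28
t_q=11/2 → seg 3, τ=1/2; S=-3+57/28·τ+501/56·τ²+-167/56·τ³=-53/448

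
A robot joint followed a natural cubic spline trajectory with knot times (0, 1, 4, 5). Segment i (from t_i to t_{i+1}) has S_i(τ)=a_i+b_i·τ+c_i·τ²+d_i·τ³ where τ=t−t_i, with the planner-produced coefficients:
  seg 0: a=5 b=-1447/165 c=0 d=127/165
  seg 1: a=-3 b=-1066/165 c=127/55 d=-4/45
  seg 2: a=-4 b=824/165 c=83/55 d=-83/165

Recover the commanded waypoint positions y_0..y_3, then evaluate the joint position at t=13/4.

y_0=5 y_1=-3 y_2=-4 y_3=2
S(13/4) = -1509/220

y_0 = S_0(0) = a_0 = 5
y_1 = S_1(0) = a_1 = -3
y_2 = S_2(0) = a_2 = -4
y_3 = S_2(1) = 2
t_q=13/4 is in segment 1 (τ=9/4); S_1(τ)=-1509/220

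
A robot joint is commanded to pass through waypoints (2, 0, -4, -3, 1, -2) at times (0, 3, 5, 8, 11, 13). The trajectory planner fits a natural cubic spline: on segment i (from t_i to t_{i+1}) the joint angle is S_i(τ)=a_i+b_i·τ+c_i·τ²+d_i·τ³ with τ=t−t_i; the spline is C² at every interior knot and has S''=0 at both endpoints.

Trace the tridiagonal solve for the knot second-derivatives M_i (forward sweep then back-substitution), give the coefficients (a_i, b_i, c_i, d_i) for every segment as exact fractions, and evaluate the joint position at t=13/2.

  seg 0: a=2 b=-401/3252 c=0 d=-589/9756
  seg 1: a=0 b=-2851/1626 c=-589/1084 d=683/3252
  seg 2: a=-4 b=-2287/1626 c=777/1084 d=-445/9756
  seg 3: a=-3 b=5407/3252 c=83/271 d=-451/3252
  seg 4: a=1 b=-397/1626 c=-1021/1084 d=1021/6504
S(13/2) = -40333/8672

Δ: Δ0=-2/3, Δ1=-2, Δ2=1/3, Δ3=4/3, Δ4=-3/2
row 1: diag=10, rhs=-8; c'=1/5, d'=-4/5
row 2: denom=10−2·1/5=48/5; d'=(14−2·-4/5)/(48/5)=13/8
row 3: denom=12−3·5/16=177/16; d'=(6−3·13/8)/(177/16)=6/59
row 4: denom=10−3·16/59=542/59; d'=(-17−3·6/59)/(542/59)=-1021/542
back: M4=-1021/542
back: M3=6/59−16/59·-1021/542=166/271
back: M2=13/8−5/16·166/271=777/542
back: M1=-4/5−1/5·777/542=-589/542
M: M0=0, M1=-589/542, M2=777/542, M3=166/271, M4=-1021/542, M5=0
seg 0: a=2, c=M0/2=0, d=(M1−M0)/(6·3)=-589/9756, b=Δ0−h0·(2M0+M1)/6=-401/3252
seg 1: a=0, c=M1/2=-589/1084, d=(M2−M1)/(6·2)=683/3252, b=Δ1−h1·(2M1+M2)/6=-2851/1626
seg 2: a=-4, c=M2/2=777/1084, d=(M3−M2)/(6·3)=-445/9756, b=Δ2−h2·(2M2+M3)/6=-2287/1626
seg 3: a=-3, c=M3/2=83/271, d=(M4−M3)/(6·3)=-451/3252, b=Δ3−h3·(2M3+M4)/6=5407/3252
seg 4: a=1, c=M4/2=-1021/1084, d=(M5−M4)/(6·2)=1021/6504, b=Δ4−h4·(2M4+M5)/6=-397/1626
t_q=13/2 → seg 2, τ=3/2; S=-4+-2287/1626·τ+777/1084·τ²+-445/9756·τ³=-40333/8672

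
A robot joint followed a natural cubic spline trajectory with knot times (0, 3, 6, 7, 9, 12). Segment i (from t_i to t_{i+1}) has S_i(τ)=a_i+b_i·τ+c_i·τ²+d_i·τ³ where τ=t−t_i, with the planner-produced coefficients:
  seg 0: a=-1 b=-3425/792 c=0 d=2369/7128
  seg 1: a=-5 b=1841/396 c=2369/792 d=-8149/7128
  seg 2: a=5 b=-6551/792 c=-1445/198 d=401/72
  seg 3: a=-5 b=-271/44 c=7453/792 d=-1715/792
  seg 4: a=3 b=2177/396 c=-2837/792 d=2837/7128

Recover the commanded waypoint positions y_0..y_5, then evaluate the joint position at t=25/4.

y_0=-1 y_1=-5 y_2=5 y_3=-5 y_4=3 y_5=-2
S(25/4) = 14435/5632

y_0 = S_0(0) = a_0 = -1
y_1 = S_1(0) = a_1 = -5
y_2 = S_2(0) = a_2 = 5
y_3 = S_3(0) = a_3 = -5
y_4 = S_4(0) = a_4 = 3
y_5 = S_4(3) = -2
t_q=25/4 is in segment 2 (τ=1/4); S_2(τ)=14435/5632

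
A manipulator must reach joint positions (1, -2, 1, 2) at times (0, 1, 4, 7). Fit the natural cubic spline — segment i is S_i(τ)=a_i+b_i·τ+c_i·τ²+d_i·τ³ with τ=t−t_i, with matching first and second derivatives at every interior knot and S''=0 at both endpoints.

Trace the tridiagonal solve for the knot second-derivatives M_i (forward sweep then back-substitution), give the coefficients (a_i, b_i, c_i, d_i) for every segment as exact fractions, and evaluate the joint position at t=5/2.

Δ: Δ0=-3, Δ1=1, Δ2=1/3
row 1: diag=8, rhs=24; c'=3/8, d'=3
row 2: denom=12−3·3/8=87/8; d'=(-4−3·3)/(87/8)=-104/87
back: M2=-104/87
back: M1=3−3/8·-104/87=100/29
M: M0=0, M1=100/29, M2=-104/87, M3=0
seg 0: a=1, c=M0/2=0, d=(M1−M0)/(6·1)=50/87, b=Δ0−h0·(2M0+M1)/6=-311/87
seg 1: a=-2, c=M1/2=50/29, d=(M2−M1)/(6·3)=-202/783, b=Δ1−h1·(2M1+M2)/6=-161/87
seg 2: a=1, c=M2/2=-52/87, d=(M3−M2)/(6·3)=52/783, b=Δ2−h2·(2M2+M3)/6=133/87
t_q=5/2 → seg 1, τ=3/2; S=-2+-161/87·τ+50/29·τ²+-202/783·τ³=-205/116

  seg 0: a=1 b=-311/87 c=0 d=50/87
  seg 1: a=-2 b=-161/87 c=50/29 d=-202/783
  seg 2: a=1 b=133/87 c=-52/87 d=52/783
S(5/2) = -205/116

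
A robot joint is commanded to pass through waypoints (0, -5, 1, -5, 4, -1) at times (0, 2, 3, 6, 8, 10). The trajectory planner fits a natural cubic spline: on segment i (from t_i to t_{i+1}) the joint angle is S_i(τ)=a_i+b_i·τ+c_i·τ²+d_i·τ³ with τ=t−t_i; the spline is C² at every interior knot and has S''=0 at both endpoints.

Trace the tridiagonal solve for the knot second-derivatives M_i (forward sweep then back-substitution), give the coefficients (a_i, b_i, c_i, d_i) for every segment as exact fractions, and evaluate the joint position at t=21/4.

Δ: Δ0=-5/2, Δ1=6, Δ2=-2, Δ3=9/2, Δ4=-5/2
row 1: diag=6, rhs=51; c'=1/6, d'=17/2
row 2: denom=8−1·1/6=47/6; d'=(-48−1·17/2)/(47/6)=-339/47
row 3: denom=10−3·18/47=416/47; d'=(39−3·-339/47)/(416/47)=1425/208
row 4: denom=8−2·47/208=785/104; d'=(-42−2·1425/208)/(785/104)=-5793/785
back: M4=-5793/785
back: M3=1425/208−47/208·-5793/785=6687/785
back: M2=-339/47−18/47·6687/785=-8223/785
back: M1=17/2−1/6·-8223/785=8043/785
M: M0=0, M1=8043/785, M2=-8223/785, M3=6687/785, M4=-5793/785, M5=0
seg 0: a=0, c=M0/2=0, d=(M1−M0)/(6·2)=2681/3140, b=Δ0−h0·(2M0+M1)/6=-9287/1570
seg 1: a=-5, c=M1/2=8043/1570, d=(M2−M1)/(6·1)=-2711/785, b=Δ1−h1·(2M1+M2)/6=6799/1570
seg 2: a=1, c=M2/2=-8223/1570, d=(M3−M2)/(6·3)=497/471, b=Δ2−h2·(2M2+M3)/6=6619/1570
seg 3: a=-5, c=M3/2=6687/1570, d=(M4−M3)/(6·2)=-208/157, b=Δ3−h3·(2M3+M4)/6=2011/1570
seg 4: a=4, c=M4/2=-5793/1570, d=(M5−M4)/(6·2)=1931/3140, b=Δ4−h4·(2M4+M5)/6=3799/1570
t_q=21/4 → seg 2, τ=9/4; S=1+6619/1570·τ+-8223/1570·τ²+497/471·τ³=-201463/50240

  seg 0: a=0 b=-9287/1570 c=0 d=2681/3140
  seg 1: a=-5 b=6799/1570 c=8043/1570 d=-2711/785
  seg 2: a=1 b=6619/1570 c=-8223/1570 d=497/471
  seg 3: a=-5 b=2011/1570 c=6687/1570 d=-208/157
  seg 4: a=4 b=3799/1570 c=-5793/1570 d=1931/3140
S(21/4) = -201463/50240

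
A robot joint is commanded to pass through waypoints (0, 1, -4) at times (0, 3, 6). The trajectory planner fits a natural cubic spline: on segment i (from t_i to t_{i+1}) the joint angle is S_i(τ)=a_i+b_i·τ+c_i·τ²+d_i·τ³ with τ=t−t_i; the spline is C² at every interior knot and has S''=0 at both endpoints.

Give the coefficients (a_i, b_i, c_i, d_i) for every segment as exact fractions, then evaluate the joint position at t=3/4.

Δ: Δ0=1/3, Δ1=-5/3
row 1: diag=12, rhs=-12; c'=1/4, d'=-1
back: M1=-1
M: M0=0, M1=-1, M2=0
seg 0: a=0, c=M0/2=0, d=(M1−M0)/(6·3)=-1/18, b=Δ0−h0·(2M0+M1)/6=5/6
seg 1: a=1, c=M1/2=-1/2, d=(M2−M1)/(6·3)=1/18, b=Δ1−h1·(2M1+M2)/6=-2/3
t_q=3/4 → seg 0, τ=3/4; S=0+5/6·τ+0·τ²+-1/18·τ³=77/128

  seg 0: a=0 b=5/6 c=0 d=-1/18
  seg 1: a=1 b=-2/3 c=-1/2 d=1/18
S(3/4) = 77/128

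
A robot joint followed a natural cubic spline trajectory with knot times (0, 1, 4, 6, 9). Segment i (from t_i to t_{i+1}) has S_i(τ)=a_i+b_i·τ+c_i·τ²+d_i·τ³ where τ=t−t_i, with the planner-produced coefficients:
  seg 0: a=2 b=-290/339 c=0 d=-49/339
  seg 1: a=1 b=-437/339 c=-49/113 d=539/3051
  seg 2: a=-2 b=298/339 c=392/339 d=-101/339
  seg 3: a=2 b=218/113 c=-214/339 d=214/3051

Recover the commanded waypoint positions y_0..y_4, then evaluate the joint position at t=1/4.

y_0 = S_0(0) = a_0 = 2
y_1 = S_1(0) = a_1 = 1
y_2 = S_2(0) = a_2 = -2
y_3 = S_3(0) = a_3 = 2
y_4 = S_3(3) = 4
t_q=1/4 is in segment 0 (τ=1/4); S_0(τ)=12901/7232

y_0=2 y_1=1 y_2=-2 y_3=2 y_4=4
S(1/4) = 12901/7232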